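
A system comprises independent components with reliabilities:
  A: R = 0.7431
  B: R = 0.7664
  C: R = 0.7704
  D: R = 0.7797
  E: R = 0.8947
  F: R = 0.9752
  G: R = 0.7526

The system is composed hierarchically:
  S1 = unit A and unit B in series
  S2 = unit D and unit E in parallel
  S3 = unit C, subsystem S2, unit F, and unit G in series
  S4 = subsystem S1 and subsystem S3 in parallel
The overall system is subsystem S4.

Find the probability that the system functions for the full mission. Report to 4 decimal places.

Series (A and B): 0.743100 × 0.766400 = 0.569512
Parallel (D and E): 1 − (1 − 0.779700)(1 − 0.894700) = 0.976802
Series (C, [0.976802], F, and G): 0.770400 × 0.976802 × 0.975200 × 0.752600 = 0.552307
Parallel ([0.569512] and [0.552307]): 1 − (1 − 0.569512)(1 − 0.552307) = 0.8073

0.8073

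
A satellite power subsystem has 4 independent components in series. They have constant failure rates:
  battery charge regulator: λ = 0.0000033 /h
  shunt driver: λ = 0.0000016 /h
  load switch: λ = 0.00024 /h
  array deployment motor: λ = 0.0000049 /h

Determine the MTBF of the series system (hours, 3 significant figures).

Series of exponential components: λ_sys = Σ λ_i
λ_sys = 0.0000033 + 0.0000016 + 0.00024 + 0.0000049 = 2.4980e-04 /h
MTBF = 1 / λ_sys = 4000 h

4000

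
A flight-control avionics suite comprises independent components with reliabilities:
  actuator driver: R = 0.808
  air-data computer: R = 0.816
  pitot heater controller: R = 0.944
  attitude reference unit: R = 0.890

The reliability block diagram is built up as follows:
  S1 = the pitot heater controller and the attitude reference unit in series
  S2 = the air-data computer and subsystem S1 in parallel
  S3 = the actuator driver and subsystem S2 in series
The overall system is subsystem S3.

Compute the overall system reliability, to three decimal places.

Series (pitot heater controller and attitude reference unit): 0.94400 × 0.89000 = 0.84016
Parallel (air-data computer and [0.84016]): 1 − (1 − 0.81600)(1 − 0.84016) = 0.97059
Series (actuator driver and [0.97059]): 0.80800 × 0.97059 = 0.784

0.784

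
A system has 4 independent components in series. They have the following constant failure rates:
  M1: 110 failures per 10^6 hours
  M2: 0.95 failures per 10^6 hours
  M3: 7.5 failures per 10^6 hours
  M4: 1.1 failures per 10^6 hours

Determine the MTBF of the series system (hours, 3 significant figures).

8360

Series of exponential components: λ_sys = Σ λ_i
λ_sys = 0.00011 + 0.00000095 + 0.0000075 + 0.0000011 = 1.1955e-04 /h
MTBF = 1 / λ_sys = 8360 h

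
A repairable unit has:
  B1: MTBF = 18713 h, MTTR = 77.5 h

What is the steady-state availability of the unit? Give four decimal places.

A(B1) = MTBF/(MTBF+MTTR) = 18713/(18713+77.5) = 0.9959

0.9959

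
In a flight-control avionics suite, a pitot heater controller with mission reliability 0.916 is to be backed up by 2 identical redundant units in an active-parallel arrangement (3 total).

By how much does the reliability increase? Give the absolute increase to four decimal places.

R_before = 0.916
R_after = 1 − (1 − 0.916)^3 = 0.9994
ΔR = 0.9994 − 0.916 = 0.0834

0.0834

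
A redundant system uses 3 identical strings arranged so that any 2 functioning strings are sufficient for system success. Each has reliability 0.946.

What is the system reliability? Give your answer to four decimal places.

0.9916

R = Σ_{i=2}^{3} C(3,i) p^i (1−p)^{3−i} with p = 0.946
C(3,2)·0.946^2·0.054^1 = 0.144976
C(3,3)·0.946^3·0.054^0 = 0.846591
Sum = 0.9916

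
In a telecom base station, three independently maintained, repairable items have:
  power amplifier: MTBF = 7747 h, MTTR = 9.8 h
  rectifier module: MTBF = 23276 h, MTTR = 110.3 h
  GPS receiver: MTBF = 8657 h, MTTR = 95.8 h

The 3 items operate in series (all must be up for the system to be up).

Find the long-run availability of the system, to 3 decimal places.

A(power amplifier) = MTBF/(MTBF+MTTR) = 7747/(7747+9.8) = 0.998737
A(rectifier module) = MTBF/(MTBF+MTTR) = 23276/(23276+110.3) = 0.995284
A(GPS receiver) = MTBF/(MTBF+MTTR) = 8657/(8657+95.8) = 0.989055
Series availability: 0.998737 × 0.995284 × 0.989055 = 0.983

0.983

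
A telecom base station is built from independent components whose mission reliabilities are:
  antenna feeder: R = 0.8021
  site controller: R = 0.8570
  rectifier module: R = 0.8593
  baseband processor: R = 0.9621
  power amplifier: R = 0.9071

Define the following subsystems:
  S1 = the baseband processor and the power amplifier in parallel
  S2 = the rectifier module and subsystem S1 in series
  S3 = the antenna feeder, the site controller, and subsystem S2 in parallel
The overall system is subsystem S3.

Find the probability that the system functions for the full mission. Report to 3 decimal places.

Parallel (baseband processor and power amplifier): 1 − (1 − 0.96210)(1 − 0.90710) = 0.99648
Series (rectifier module and [0.99648]): 0.85930 × 0.99648 = 0.85628
Parallel (antenna feeder, site controller, and [0.85628]): 1 − (1 − 0.80210)(1 − 0.85700)(1 − 0.85628) = 0.996

0.996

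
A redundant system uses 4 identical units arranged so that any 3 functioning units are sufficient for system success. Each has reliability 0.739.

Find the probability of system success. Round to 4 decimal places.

0.7196

R = Σ_{i=3}^{4} C(4,i) p^i (1−p)^{4−i} with p = 0.739
C(4,3)·0.739^3·0.261^1 = 0.421341
C(4,4)·0.739^4·0.261^0 = 0.298248
Sum = 0.7196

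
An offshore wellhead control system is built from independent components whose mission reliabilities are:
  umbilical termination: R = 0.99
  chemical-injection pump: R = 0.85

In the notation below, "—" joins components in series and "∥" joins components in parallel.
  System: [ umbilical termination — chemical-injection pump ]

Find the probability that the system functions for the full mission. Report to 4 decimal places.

0.8415

Series (umbilical termination and chemical-injection pump): 0.990000 × 0.850000 = 0.8415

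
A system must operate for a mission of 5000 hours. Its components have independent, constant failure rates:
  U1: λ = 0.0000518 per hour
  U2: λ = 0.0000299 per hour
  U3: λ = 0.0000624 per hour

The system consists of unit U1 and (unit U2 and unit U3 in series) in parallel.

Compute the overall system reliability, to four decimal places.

0.9157

R(U1) = exp(−0.0000518 × 5000) = 0.771823
R(U2) = exp(−0.0000299 × 5000) = 0.861138
R(U3) = exp(−0.0000624 × 5000) = 0.731982
Series (U2 and U3): 0.861138 × 0.731982 = 0.630338
Parallel (U1 and [0.630338]): 1 − (1 − 0.771823)(1 − 0.630338) = 0.9157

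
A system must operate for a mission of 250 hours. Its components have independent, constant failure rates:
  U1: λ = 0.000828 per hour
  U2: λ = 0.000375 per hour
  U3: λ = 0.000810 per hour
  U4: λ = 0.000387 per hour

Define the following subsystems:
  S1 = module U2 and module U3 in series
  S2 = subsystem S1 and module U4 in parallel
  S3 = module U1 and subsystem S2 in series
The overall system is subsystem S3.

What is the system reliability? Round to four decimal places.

0.7938

R(U1) = exp(−0.000828 × 250) = 0.813020
R(U2) = exp(−0.000375 × 250) = 0.910510
R(U3) = exp(−0.000810 × 250) = 0.816686
R(U4) = exp(−0.000387 × 250) = 0.907783
Series (U2 and U3): 0.910510 × 0.816686 = 0.743601
Parallel ([0.743601] and U4): 1 − (1 − 0.743601)(1 − 0.907783) = 0.976356
Series (U1 and [0.976356]): 0.813020 × 0.976356 = 0.7938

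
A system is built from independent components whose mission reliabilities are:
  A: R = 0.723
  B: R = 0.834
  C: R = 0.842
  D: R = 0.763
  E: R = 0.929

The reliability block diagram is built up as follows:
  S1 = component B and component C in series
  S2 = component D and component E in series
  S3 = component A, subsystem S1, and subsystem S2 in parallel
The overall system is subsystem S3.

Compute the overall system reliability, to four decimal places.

0.9760

Series (B and C): 0.834000 × 0.842000 = 0.702228
Series (D and E): 0.763000 × 0.929000 = 0.708827
Parallel (A, [0.702228], and [0.708827]): 1 − (1 − 0.723000)(1 − 0.702228)(1 − 0.708827) = 0.9760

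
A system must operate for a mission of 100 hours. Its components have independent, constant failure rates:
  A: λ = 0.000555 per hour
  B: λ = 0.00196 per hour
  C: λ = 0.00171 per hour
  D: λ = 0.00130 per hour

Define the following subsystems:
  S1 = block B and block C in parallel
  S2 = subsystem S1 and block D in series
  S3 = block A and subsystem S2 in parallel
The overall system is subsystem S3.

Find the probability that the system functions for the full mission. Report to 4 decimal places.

0.9921

R(A) = exp(−0.000555 × 100) = 0.946012
R(B) = exp(−0.00196 × 100) = 0.822012
R(C) = exp(−0.00171 × 100) = 0.842822
R(D) = exp(−0.00130 × 100) = 0.878095
Parallel (B and C): 1 − (1 − 0.822012)(1 − 0.842822) = 0.972024
Series ([0.972024] and D): 0.972024 × 0.878095 = 0.853529
Parallel (A and [0.853529]): 1 − (1 − 0.946012)(1 − 0.853529) = 0.9921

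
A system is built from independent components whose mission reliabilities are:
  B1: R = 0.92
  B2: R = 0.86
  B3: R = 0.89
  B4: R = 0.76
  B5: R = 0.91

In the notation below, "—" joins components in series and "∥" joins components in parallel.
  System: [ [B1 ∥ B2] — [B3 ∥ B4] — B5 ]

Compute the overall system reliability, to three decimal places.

0.876

Parallel (B1 and B2): 1 − (1 − 0.92000)(1 − 0.86000) = 0.98880
Parallel (B3 and B4): 1 − (1 − 0.89000)(1 − 0.76000) = 0.97360
Series ([0.98880], [0.97360], and B5): 0.98880 × 0.97360 × 0.91000 = 0.876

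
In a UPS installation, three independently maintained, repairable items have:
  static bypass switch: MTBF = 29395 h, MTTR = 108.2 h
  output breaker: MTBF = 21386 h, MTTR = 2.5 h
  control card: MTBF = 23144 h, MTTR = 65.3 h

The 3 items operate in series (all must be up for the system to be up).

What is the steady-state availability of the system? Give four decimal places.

A(static bypass switch) = MTBF/(MTBF+MTTR) = 29395/(29395+108.2) = 0.996333
A(output breaker) = MTBF/(MTBF+MTTR) = 21386/(21386+2.5) = 0.999883
A(control card) = MTBF/(MTBF+MTTR) = 23144/(23144+65.3) = 0.997186
Series availability: 0.996333 × 0.999883 × 0.997186 = 0.9934

0.9934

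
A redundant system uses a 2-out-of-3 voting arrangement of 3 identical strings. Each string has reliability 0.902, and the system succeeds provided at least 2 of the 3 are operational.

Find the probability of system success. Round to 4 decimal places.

R = Σ_{i=2}^{3} C(3,i) p^i (1−p)^{3−i} with p = 0.902
C(3,2)·0.902^2·0.098^1 = 0.239200
C(3,3)·0.902^3·0.098^0 = 0.733871
Sum = 0.9731

0.9731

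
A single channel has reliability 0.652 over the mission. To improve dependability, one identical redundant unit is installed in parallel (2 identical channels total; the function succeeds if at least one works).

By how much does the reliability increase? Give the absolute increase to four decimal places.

R_before = 0.652
R_after = 1 − (1 − 0.652)^2 = 0.8789
ΔR = 0.8789 − 0.652 = 0.2269

0.2269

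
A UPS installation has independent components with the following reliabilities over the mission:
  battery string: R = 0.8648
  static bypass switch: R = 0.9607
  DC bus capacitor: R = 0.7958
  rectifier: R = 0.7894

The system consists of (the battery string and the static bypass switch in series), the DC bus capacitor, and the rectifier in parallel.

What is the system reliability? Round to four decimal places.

0.9927

Series (battery string and static bypass switch): 0.864800 × 0.960700 = 0.830813
Parallel ([0.830813], DC bus capacitor, and rectifier): 1 − (1 − 0.830813)(1 − 0.795800)(1 − 0.789400) = 0.9927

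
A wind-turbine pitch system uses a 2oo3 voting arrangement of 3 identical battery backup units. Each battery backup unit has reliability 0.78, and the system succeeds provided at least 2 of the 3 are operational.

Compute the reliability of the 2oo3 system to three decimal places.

0.876

R = Σ_{i=2}^{3} C(3,i) p^i (1−p)^{3−i} with p = 0.78
C(3,2)·0.78^2·0.22^1 = 0.40154
C(3,3)·0.78^3·0.22^0 = 0.47455
Sum = 0.876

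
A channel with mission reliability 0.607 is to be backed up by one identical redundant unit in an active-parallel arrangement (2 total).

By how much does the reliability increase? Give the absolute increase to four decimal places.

0.2386

R_before = 0.607
R_after = 1 − (1 − 0.607)^2 = 0.8456
ΔR = 0.8456 − 0.607 = 0.2386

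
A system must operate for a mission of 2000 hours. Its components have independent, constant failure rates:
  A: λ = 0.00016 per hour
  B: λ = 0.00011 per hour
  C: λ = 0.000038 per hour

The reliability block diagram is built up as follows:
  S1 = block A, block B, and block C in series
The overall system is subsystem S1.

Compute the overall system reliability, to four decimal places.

0.5401

R(A) = exp(−0.00016 × 2000) = 0.726149
R(B) = exp(−0.00011 × 2000) = 0.802519
R(C) = exp(−0.000038 × 2000) = 0.926816
Series (A, B, and C): 0.726149 × 0.802519 × 0.926816 = 0.5401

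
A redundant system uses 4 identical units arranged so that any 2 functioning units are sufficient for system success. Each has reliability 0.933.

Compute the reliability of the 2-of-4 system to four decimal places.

0.9989

R = Σ_{i=2}^{4} C(4,i) p^i (1−p)^{4−i} with p = 0.933
C(4,2)·0.933^2·0.067^2 = 0.023446
C(4,3)·0.933^3·0.067^1 = 0.217661
C(4,4)·0.933^4·0.067^0 = 0.757751
Sum = 0.9989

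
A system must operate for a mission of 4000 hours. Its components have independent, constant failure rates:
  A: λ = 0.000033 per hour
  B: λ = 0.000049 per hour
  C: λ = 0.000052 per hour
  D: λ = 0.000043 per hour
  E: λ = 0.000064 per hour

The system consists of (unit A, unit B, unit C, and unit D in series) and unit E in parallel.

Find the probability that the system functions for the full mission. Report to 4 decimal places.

R(A) = exp(−0.000033 × 4000) = 0.876341
R(B) = exp(−0.000049 × 4000) = 0.822012
R(C) = exp(−0.000052 × 4000) = 0.812207
R(D) = exp(−0.000043 × 4000) = 0.841979
R(E) = exp(−0.000064 × 4000) = 0.774142
Series (A, B, C, and D): 0.876341 × 0.822012 × 0.812207 × 0.841979 = 0.492628
Parallel ([0.492628] and E): 1 − (1 − 0.492628)(1 − 0.774142) = 0.8854

0.8854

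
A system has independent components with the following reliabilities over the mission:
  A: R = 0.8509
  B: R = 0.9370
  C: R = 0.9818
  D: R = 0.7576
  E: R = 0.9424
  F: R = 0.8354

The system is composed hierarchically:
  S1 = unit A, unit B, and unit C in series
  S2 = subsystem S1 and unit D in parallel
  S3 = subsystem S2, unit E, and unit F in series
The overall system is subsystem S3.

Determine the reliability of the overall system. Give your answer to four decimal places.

0.7458

Series (A, B, and C): 0.850900 × 0.937000 × 0.981800 = 0.782783
Parallel ([0.782783] and D): 1 − (1 − 0.782783)(1 − 0.757600) = 0.947347
Series ([0.947347], E, and F): 0.947347 × 0.942400 × 0.835400 = 0.7458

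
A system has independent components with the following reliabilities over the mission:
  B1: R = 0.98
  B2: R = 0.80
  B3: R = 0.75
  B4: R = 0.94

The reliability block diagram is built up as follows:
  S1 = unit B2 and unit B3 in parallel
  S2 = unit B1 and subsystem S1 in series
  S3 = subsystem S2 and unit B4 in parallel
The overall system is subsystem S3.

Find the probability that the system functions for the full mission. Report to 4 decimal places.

0.9959

Parallel (B2 and B3): 1 − (1 − 0.800000)(1 − 0.750000) = 0.950000
Series (B1 and [0.950000]): 0.980000 × 0.950000 = 0.931000
Parallel ([0.931000] and B4): 1 − (1 − 0.931000)(1 − 0.940000) = 0.9959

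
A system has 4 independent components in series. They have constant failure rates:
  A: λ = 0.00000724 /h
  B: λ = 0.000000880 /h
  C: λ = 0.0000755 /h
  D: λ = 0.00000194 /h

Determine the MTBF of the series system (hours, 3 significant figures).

11700

Series of exponential components: λ_sys = Σ λ_i
λ_sys = 0.00000724 + 0.000000880 + 0.0000755 + 0.00000194 = 8.5560e-05 /h
MTBF = 1 / λ_sys = 11700 h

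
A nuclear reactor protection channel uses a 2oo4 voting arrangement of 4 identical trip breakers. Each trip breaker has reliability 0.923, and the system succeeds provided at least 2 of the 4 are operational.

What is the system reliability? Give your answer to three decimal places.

R = Σ_{i=2}^{4} C(4,i) p^i (1−p)^{4−i} with p = 0.923
C(4,2)·0.923^2·0.077^2 = 0.03031
C(4,3)·0.923^3·0.077^1 = 0.24219
C(4,4)·0.923^4·0.077^0 = 0.72578
Sum = 0.998

0.998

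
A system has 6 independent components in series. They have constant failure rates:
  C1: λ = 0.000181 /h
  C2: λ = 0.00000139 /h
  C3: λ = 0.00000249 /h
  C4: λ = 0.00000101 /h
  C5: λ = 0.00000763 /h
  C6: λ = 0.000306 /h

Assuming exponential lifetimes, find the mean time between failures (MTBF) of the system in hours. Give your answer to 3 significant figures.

2000

Series of exponential components: λ_sys = Σ λ_i
λ_sys = 0.000181 + 0.00000139 + 0.00000249 + 0.00000101 + 0.00000763 + 0.000306 = 4.9952e-04 /h
MTBF = 1 / λ_sys = 2000 h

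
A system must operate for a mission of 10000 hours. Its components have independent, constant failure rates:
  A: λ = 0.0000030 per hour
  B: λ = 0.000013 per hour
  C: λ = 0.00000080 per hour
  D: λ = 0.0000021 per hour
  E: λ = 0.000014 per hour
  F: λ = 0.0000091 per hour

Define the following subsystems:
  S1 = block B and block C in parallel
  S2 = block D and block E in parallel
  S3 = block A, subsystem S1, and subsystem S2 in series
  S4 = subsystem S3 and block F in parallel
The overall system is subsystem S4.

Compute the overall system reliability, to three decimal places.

0.997

R(A) = exp(−0.0000030 × 10000) = 0.97045
R(B) = exp(−0.000013 × 10000) = 0.87810
R(C) = exp(−0.00000080 × 10000) = 0.99203
R(D) = exp(−0.0000021 × 10000) = 0.97922
R(E) = exp(−0.000014 × 10000) = 0.86936
R(F) = exp(−0.0000091 × 10000) = 0.91302
Parallel (B and C): 1 − (1 − 0.87810)(1 − 0.99203) = 0.99903
Parallel (D and E): 1 − (1 − 0.97922)(1 − 0.86936) = 0.99729
Series (A, [0.99903], and [0.99729]): 0.97045 × 0.99903 × 0.99729 = 0.96688
Parallel ([0.96688] and F): 1 − (1 − 0.96688)(1 − 0.91302) = 0.997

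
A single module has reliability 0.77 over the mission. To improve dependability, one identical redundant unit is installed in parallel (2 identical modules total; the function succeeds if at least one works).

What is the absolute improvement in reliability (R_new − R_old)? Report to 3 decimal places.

0.177

R_before = 0.77
R_after = 1 − (1 − 0.77)^2 = 0.947
ΔR = 0.947 − 0.77 = 0.177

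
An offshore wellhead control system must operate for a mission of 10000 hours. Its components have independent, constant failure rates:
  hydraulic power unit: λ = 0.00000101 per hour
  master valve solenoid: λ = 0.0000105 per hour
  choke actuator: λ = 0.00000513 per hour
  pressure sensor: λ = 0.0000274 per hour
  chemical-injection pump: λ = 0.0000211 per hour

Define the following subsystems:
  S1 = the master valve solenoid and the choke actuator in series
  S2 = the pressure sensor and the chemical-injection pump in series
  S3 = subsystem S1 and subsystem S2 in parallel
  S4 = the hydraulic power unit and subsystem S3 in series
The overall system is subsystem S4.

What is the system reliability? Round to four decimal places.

0.9349

R(hydraulic power unit) = exp(−0.00000101 × 10000) = 0.989951
R(master valve solenoid) = exp(−0.0000105 × 10000) = 0.900325
R(choke actuator) = exp(−0.00000513 × 10000) = 0.949994
R(pressure sensor) = exp(−0.0000274 × 10000) = 0.760332
R(chemical-injection pump) = exp(−0.0000211 × 10000) = 0.809774
Series (master valve solenoid and choke actuator): 0.900325 × 0.949994 = 0.855303
Series (pressure sensor and chemical-injection pump): 0.760332 × 0.809774 = 0.615697
Parallel ([0.855303] and [0.615697]): 1 − (1 − 0.855303)(1 − 0.615697) = 0.944393
Series (hydraulic power unit and [0.944393]): 0.989951 × 0.944393 = 0.9349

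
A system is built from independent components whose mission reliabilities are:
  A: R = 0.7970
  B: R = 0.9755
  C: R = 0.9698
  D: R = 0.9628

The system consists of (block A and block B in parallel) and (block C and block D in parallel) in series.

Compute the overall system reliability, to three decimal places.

Parallel (A and B): 1 − (1 − 0.79700)(1 − 0.97550) = 0.99503
Parallel (C and D): 1 − (1 − 0.96980)(1 − 0.96280) = 0.99888
Series ([0.99503] and [0.99888]): 0.99503 × 0.99888 = 0.994

0.994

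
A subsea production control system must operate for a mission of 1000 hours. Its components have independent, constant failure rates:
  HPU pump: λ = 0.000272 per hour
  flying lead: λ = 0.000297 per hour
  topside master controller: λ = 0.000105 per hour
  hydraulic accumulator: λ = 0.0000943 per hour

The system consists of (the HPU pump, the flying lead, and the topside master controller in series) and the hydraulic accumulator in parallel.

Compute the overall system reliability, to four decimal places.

R(HPU pump) = exp(−0.000272 × 1000) = 0.761854
R(flying lead) = exp(−0.000297 × 1000) = 0.743044
R(topside master controller) = exp(−0.000105 × 1000) = 0.900325
R(hydraulic accumulator) = exp(−0.0000943 × 1000) = 0.910010
Series (HPU pump, flying lead, and topside master controller): 0.761854 × 0.743044 × 0.900325 = 0.509666
Parallel ([0.509666] and hydraulic accumulator): 1 − (1 − 0.509666)(1 − 0.910010) = 0.9559

0.9559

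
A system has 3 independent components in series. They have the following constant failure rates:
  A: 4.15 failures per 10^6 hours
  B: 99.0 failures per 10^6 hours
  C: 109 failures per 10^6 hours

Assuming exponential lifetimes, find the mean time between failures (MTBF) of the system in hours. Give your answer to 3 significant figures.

4710

Series of exponential components: λ_sys = Σ λ_i
λ_sys = 0.00000415 + 0.0000990 + 0.000109 = 2.1215e-04 /h
MTBF = 1 / λ_sys = 4710 h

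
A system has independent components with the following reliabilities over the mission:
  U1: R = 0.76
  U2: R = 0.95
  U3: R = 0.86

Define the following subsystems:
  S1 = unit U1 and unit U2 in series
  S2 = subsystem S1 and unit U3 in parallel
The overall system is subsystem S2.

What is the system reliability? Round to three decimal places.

0.961

Series (U1 and U2): 0.76000 × 0.95000 = 0.72200
Parallel ([0.72200] and U3): 1 − (1 − 0.72200)(1 − 0.86000) = 0.961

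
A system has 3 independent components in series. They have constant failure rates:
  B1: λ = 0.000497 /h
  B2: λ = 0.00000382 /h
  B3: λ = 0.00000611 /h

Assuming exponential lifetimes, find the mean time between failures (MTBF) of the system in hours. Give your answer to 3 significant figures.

1970

Series of exponential components: λ_sys = Σ λ_i
λ_sys = 0.000497 + 0.00000382 + 0.00000611 = 5.0693e-04 /h
MTBF = 1 / λ_sys = 1970 h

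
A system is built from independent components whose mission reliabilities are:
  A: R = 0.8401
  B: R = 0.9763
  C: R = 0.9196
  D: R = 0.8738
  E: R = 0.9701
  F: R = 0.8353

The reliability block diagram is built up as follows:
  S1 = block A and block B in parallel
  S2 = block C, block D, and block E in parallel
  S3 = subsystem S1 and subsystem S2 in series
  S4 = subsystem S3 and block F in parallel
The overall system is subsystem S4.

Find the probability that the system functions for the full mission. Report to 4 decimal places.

0.9993

Parallel (A and B): 1 − (1 − 0.840100)(1 − 0.976300) = 0.996210
Parallel (C, D, and E): 1 − (1 − 0.919600)(1 − 0.873800)(1 − 0.970100) = 0.999697
Series ([0.996210] and [0.999697]): 0.996210 × 0.999697 = 0.995908
Parallel ([0.995908] and F): 1 − (1 − 0.995908)(1 − 0.835300) = 0.9993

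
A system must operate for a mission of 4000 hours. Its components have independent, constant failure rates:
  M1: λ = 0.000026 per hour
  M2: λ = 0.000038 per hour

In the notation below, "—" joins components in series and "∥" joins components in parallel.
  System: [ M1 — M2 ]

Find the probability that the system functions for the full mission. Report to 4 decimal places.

0.7741

R(M1) = exp(−0.000026 × 4000) = 0.901225
R(M2) = exp(−0.000038 × 4000) = 0.858988
Series (M1 and M2): 0.901225 × 0.858988 = 0.7741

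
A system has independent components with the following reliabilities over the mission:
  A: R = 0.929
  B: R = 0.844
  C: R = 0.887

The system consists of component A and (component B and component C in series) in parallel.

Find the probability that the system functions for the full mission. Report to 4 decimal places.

0.9822

Series (B and C): 0.844000 × 0.887000 = 0.748628
Parallel (A and [0.748628]): 1 − (1 − 0.929000)(1 − 0.748628) = 0.9822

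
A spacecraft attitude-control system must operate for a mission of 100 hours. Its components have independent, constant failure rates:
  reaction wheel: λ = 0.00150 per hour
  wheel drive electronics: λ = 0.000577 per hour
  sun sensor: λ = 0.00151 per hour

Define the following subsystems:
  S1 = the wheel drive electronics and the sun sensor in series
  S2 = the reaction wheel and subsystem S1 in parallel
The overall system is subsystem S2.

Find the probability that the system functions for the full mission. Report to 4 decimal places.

R(reaction wheel) = exp(−0.00150 × 100) = 0.860708
R(wheel drive electronics) = exp(−0.000577 × 100) = 0.943933
R(sun sensor) = exp(−0.00151 × 100) = 0.859848
Series (wheel drive electronics and sun sensor): 0.943933 × 0.859848 = 0.811639
Parallel (reaction wheel and [0.811639]): 1 − (1 − 0.860708)(1 − 0.811639) = 0.9738

0.9738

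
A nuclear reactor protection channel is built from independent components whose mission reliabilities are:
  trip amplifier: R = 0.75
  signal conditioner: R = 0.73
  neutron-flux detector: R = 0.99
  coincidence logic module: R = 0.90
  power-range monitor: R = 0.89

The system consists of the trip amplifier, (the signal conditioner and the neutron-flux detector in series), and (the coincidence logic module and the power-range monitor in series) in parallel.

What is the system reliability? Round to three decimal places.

Series (signal conditioner and neutron-flux detector): 0.73000 × 0.99000 = 0.72270
Series (coincidence logic module and power-range monitor): 0.90000 × 0.89000 = 0.80100
Parallel (trip amplifier, [0.72270], and [0.80100]): 1 − (1 − 0.75000)(1 − 0.72270)(1 − 0.80100) = 0.986

0.986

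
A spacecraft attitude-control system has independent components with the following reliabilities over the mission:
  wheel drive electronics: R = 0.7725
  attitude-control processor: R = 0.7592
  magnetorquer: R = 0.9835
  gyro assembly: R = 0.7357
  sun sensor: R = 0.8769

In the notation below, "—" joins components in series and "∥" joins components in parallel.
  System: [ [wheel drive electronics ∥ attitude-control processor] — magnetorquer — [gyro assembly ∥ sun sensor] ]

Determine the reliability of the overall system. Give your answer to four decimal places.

Parallel (wheel drive electronics and attitude-control processor): 1 − (1 − 0.772500)(1 − 0.759200) = 0.945218
Parallel (gyro assembly and sun sensor): 1 − (1 − 0.735700)(1 − 0.876900) = 0.967465
Series ([0.945218], magnetorquer, and [0.967465]): 0.945218 × 0.983500 × 0.967465 = 0.8994

0.8994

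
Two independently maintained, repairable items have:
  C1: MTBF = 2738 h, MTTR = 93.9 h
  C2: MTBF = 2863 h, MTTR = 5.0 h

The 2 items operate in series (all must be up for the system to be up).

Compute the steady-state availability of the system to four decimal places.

A(C1) = MTBF/(MTBF+MTTR) = 2738/(2738+93.9) = 0.966842
A(C2) = MTBF/(MTBF+MTTR) = 2863/(2863+5.0) = 0.998257
Series availability: 0.966842 × 0.998257 = 0.9652

0.9652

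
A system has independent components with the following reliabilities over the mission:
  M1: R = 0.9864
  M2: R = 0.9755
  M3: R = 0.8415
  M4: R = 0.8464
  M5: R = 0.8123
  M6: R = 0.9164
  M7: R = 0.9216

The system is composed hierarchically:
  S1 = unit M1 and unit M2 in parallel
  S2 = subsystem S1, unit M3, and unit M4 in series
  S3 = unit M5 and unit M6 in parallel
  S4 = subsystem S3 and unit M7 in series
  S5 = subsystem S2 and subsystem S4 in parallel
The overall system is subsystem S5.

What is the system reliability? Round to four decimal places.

0.9733

Parallel (M1 and M2): 1 − (1 − 0.986400)(1 − 0.975500) = 0.999667
Series ([0.999667], M3, and M4): 0.999667 × 0.841500 × 0.846400 = 0.712008
Parallel (M5 and M6): 1 − (1 − 0.812300)(1 − 0.916400) = 0.984308
Series ([0.984308] and M7): 0.984308 × 0.921600 = 0.907138
Parallel ([0.712008] and [0.907138]): 1 − (1 − 0.712008)(1 − 0.907138) = 0.9733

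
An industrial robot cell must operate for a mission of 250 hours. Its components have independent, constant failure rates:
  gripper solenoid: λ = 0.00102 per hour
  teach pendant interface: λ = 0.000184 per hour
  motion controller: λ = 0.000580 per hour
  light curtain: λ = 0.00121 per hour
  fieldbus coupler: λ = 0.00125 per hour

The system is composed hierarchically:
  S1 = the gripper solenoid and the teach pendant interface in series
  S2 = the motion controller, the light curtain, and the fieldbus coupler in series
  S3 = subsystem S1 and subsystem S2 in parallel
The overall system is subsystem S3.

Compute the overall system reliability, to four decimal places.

0.8616

R(gripper solenoid) = exp(−0.00102 × 250) = 0.774916
R(teach pendant interface) = exp(−0.000184 × 250) = 0.955042
R(motion controller) = exp(−0.000580 × 250) = 0.865022
R(light curtain) = exp(−0.00121 × 250) = 0.738968
R(fieldbus coupler) = exp(−0.00125 × 250) = 0.731616
Series (gripper solenoid and teach pendant interface): 0.774916 × 0.955042 = 0.740077
Series (motion controller, light curtain, and fieldbus coupler): 0.865022 × 0.738968 × 0.731616 = 0.467666
Parallel ([0.740077] and [0.467666]): 1 − (1 − 0.740077)(1 − 0.467666) = 0.8616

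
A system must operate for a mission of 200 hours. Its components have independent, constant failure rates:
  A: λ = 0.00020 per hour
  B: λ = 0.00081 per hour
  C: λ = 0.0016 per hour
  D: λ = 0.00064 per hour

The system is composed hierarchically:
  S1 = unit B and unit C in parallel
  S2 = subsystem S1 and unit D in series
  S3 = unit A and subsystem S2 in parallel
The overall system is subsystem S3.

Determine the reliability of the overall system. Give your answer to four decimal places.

R(A) = exp(−0.00020 × 200) = 0.960789
R(B) = exp(−0.00081 × 200) = 0.850441
R(C) = exp(−0.0016 × 200) = 0.726149
R(D) = exp(−0.00064 × 200) = 0.879853
Parallel (B and C): 1 − (1 − 0.850441)(1 − 0.726149) = 0.959043
Series ([0.959043] and D): 0.959043 × 0.879853 = 0.843817
Parallel (A and [0.843817]): 1 − (1 − 0.960789)(1 − 0.843817) = 0.9939

0.9939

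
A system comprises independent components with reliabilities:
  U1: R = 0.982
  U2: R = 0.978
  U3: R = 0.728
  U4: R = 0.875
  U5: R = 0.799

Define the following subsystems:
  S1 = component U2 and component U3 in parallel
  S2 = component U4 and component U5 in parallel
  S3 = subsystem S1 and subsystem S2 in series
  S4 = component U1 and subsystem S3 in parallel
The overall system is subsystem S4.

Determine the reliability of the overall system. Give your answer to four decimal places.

0.9994

Parallel (U2 and U3): 1 − (1 − 0.978000)(1 − 0.728000) = 0.994016
Parallel (U4 and U5): 1 − (1 − 0.875000)(1 − 0.799000) = 0.974875
Series ([0.994016] and [0.974875]): 0.994016 × 0.974875 = 0.969041
Parallel (U1 and [0.969041]): 1 − (1 − 0.982000)(1 − 0.969041) = 0.9994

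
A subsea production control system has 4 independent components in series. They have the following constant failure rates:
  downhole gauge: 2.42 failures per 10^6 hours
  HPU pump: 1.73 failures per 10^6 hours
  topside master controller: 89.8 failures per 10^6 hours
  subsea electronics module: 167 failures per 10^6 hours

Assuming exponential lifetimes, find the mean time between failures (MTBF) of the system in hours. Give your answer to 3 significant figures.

3830

Series of exponential components: λ_sys = Σ λ_i
λ_sys = 0.00000242 + 0.00000173 + 0.0000898 + 0.000167 = 2.6095e-04 /h
MTBF = 1 / λ_sys = 3830 h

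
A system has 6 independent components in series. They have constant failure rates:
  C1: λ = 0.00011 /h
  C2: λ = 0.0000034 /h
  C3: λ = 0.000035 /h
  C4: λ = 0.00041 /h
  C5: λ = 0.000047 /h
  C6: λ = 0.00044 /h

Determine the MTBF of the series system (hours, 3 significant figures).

Series of exponential components: λ_sys = Σ λ_i
λ_sys = 0.00011 + 0.0000034 + 0.000035 + 0.00041 + 0.000047 + 0.00044 = 1.0454e-03 /h
MTBF = 1 / λ_sys = 957 h

957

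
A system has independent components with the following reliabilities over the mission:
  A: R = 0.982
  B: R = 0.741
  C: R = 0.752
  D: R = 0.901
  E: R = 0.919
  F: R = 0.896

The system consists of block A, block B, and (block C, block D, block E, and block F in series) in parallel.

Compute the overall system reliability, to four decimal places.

0.9979

Series (C, D, E, and F): 0.752000 × 0.901000 × 0.919000 × 0.896000 = 0.557913
Parallel (A, B, and [0.557913]): 1 − (1 − 0.982000)(1 − 0.741000)(1 − 0.557913) = 0.9979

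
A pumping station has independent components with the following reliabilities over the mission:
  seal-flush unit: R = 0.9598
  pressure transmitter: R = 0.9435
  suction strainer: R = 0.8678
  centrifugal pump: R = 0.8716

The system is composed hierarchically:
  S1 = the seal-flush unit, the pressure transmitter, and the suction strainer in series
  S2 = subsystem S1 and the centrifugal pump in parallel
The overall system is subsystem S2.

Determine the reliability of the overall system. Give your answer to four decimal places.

Series (seal-flush unit, pressure transmitter, and suction strainer): 0.959800 × 0.943500 × 0.867800 = 0.785855
Parallel ([0.785855] and centrifugal pump): 1 − (1 − 0.785855)(1 − 0.871600) = 0.9725

0.9725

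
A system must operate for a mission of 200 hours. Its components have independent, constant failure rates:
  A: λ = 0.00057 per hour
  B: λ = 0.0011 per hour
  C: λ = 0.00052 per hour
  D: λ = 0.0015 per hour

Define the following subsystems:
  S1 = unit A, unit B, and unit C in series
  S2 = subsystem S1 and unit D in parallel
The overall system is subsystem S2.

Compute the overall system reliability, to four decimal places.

R(A) = exp(−0.00057 × 200) = 0.892258
R(B) = exp(−0.0011 × 200) = 0.802519
R(C) = exp(−0.00052 × 200) = 0.901225
R(D) = exp(−0.0015 × 200) = 0.740818
Series (A, B, and C): 0.892258 × 0.802519 × 0.901225 = 0.645326
Parallel ([0.645326] and D): 1 − (1 − 0.645326)(1 − 0.740818) = 0.9081

0.9081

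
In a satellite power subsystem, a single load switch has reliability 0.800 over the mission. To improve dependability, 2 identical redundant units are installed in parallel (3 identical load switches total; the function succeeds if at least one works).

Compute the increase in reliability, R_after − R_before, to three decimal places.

0.192

R_before = 0.800
R_after = 1 − (1 − 0.800)^3 = 0.992
ΔR = 0.992 − 0.800 = 0.192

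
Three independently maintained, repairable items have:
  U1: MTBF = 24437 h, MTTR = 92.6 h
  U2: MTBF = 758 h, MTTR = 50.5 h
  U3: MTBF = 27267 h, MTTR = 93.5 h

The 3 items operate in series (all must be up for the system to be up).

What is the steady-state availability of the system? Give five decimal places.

0.93081

A(U1) = MTBF/(MTBF+MTTR) = 24437/(24437+92.6) = 0.996225
A(U2) = MTBF/(MTBF+MTTR) = 758/(758+50.5) = 0.937539
A(U3) = MTBF/(MTBF+MTTR) = 27267/(27267+93.5) = 0.996583
Series availability: 0.996225 × 0.937539 × 0.996583 = 0.93081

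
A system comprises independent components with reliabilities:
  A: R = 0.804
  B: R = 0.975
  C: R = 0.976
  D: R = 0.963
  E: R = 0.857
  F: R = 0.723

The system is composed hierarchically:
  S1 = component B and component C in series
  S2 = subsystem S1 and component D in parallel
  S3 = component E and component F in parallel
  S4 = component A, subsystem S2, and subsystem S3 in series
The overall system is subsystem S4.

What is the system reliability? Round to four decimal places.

0.7708

Series (B and C): 0.975000 × 0.976000 = 0.951600
Parallel ([0.951600] and D): 1 − (1 − 0.951600)(1 − 0.963000) = 0.998209
Parallel (E and F): 1 − (1 − 0.857000)(1 − 0.723000) = 0.960389
Series (A, [0.998209], and [0.960389]): 0.804000 × 0.998209 × 0.960389 = 0.7708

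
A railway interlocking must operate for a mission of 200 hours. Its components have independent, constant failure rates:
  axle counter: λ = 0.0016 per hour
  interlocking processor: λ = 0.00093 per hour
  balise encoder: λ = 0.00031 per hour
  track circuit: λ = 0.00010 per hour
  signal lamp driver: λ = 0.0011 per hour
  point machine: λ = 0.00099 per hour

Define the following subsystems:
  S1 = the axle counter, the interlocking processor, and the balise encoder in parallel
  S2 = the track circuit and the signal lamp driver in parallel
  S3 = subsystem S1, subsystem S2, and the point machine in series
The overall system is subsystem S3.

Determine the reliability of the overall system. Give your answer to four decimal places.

R(axle counter) = exp(−0.0016 × 200) = 0.726149
R(interlocking processor) = exp(−0.00093 × 200) = 0.830274
R(balise encoder) = exp(−0.00031 × 200) = 0.939883
R(track circuit) = exp(−0.00010 × 200) = 0.980199
R(signal lamp driver) = exp(−0.0011 × 200) = 0.802519
R(point machine) = exp(−0.00099 × 200) = 0.820370
Parallel (axle counter, interlocking processor, and balise encoder): 1 − (1 − 0.726149)(1 − 0.830274)(1 − 0.939883) = 0.997206
Parallel (track circuit and signal lamp driver): 1 − (1 − 0.980199)(1 − 0.802519) = 0.996090
Series ([0.997206], [0.996090], and point machine): 0.997206 × 0.996090 × 0.820370 = 0.8149

0.8149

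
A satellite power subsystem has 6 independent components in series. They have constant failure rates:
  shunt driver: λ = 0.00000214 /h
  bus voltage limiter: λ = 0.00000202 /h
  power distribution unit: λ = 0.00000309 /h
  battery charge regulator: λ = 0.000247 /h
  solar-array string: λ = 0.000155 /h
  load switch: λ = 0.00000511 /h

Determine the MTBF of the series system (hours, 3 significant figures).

2410

Series of exponential components: λ_sys = Σ λ_i
λ_sys = 0.00000214 + 0.00000202 + 0.00000309 + 0.000247 + 0.000155 + 0.00000511 = 4.1436e-04 /h
MTBF = 1 / λ_sys = 2410 h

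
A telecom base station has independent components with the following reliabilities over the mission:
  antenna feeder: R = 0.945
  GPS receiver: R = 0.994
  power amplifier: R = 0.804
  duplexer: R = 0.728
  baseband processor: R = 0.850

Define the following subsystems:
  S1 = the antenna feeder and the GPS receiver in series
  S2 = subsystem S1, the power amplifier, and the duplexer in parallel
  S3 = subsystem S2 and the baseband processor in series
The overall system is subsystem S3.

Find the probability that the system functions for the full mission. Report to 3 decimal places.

0.847

Series (antenna feeder and GPS receiver): 0.94500 × 0.99400 = 0.93933
Parallel ([0.93933], power amplifier, and duplexer): 1 − (1 − 0.93933)(1 − 0.80400)(1 − 0.72800) = 0.99677
Series ([0.99677] and baseband processor): 0.99677 × 0.85000 = 0.847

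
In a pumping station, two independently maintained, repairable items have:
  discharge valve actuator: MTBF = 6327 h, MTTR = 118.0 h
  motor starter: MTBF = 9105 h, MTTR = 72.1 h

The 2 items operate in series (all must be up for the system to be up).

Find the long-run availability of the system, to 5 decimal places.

A(discharge valve actuator) = MTBF/(MTBF+MTTR) = 6327/(6327+118.0) = 0.981691
A(motor starter) = MTBF/(MTBF+MTTR) = 9105/(9105+72.1) = 0.992143
Series availability: 0.981691 × 0.992143 = 0.97398

0.97398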